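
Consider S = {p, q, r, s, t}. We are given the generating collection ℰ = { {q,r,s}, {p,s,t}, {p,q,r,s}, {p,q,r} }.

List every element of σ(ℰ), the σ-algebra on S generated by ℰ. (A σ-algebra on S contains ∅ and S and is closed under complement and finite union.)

σ(ℰ) = { ∅, {p}, {s}, {t}, {p,s}, {p,t}, {q,r}, {s,t}, {p,q,r}, {p,s,t}, {q,r,s}, {q,r,t}, {p,q,r,s}, {p,q,r,t}, {q,r,s,t}, S }

Check:
Initial family (6 sets): { ∅, {p,q,r}, {p,s,t}, {q,r,s}, {p,q,r,s}, S }.
Iteration 1 (4 new):
  {t}  = complement {p,q,r,s}
  {p,t}  = complement {q,r,s}
  {q,r}  = complement {p,s,t}
  {s,t}  = complement {p,q,r}
  (now 10)
Iteration 2: 3 new —
  {q,r,t}  = {t} ∪ {q,r}
  {p,q,r,t}  = {p,q,r} ∪ {t}
  {q,r,s,t}  = {q,r,s} ∪ {t}
  (now 13)
Iteration 3. New:
  {p}  = complement {q,r,s,t}
  {s}  = complement {p,q,r,t}
  {p,s}  = complement {q,r,t}
  (now 16)
Iteration 4 adds nothing — fixpoint reached.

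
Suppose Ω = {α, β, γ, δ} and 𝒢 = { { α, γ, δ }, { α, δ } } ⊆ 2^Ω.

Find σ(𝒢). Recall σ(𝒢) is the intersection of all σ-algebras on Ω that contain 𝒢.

Start: 𝒢 ∪ {∅, Ω} = { {}, { α, δ }, { α, γ, δ }, Ω }.
Round 1. New:
  { β }  = { α, γ, δ }ᶜ
  { β, γ }  = { α, δ }ᶜ
  (now 6)
Round 2: +1 →
  { α, β, δ }  = { α, δ } ∪ { β }
  (now 7)
Round 3: 1 new —
  { γ }  = { α, β, δ }ᶜ
  (now 8)
Round 4: stable.

Hence σ(𝒢) has 8 members: { {}, { β }, { γ }, { α, δ }, { β, γ }, { α, β, δ }, { α, γ, δ }, Ω }.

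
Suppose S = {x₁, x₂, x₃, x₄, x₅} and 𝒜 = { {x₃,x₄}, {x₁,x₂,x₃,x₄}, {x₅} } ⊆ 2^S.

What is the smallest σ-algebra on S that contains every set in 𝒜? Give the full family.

Start: 𝒜 ∪ {∅, S} = { ∅, {x₅}, {x₃,x₄}, {x₁,x₂,x₃,x₄}, S }.
Pass 1 adds 2:
  {x₁,x₂,x₅}  = ᶜ of {x₃,x₄}
  {x₃,x₄,x₅}  = {x₃,x₄} ∪ {x₅}
  — 7 sets.
Pass 2: 1 new —
  {x₁,x₂}  = ᶜ of {x₃,x₄,x₅}
  — 8 sets.
Pass 3: closed — nothing new.

Therefore σ(𝒜) = { ∅, {x₅}, {x₁,x₂}, {x₃,x₄}, {x₁,x₂,x₅}, {x₃,x₄,x₅}, {x₁,x₂,x₃,x₄}, S } (|σ(𝒜)| = 8).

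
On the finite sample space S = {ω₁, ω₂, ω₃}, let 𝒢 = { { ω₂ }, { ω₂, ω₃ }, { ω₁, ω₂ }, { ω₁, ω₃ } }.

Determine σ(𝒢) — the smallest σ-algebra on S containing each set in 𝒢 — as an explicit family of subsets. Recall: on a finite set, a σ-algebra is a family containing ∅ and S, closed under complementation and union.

Begin from { {  }, { ω₂ }, { ω₁, ω₂ }, { ω₁, ω₃ }, { ω₂, ω₃ }, S } (that is, 𝒢 plus ∅ and S).
Round 1. New:
  { ω₁ }  = ᶜ of { ω₂, ω₃ }
  { ω₃ }  = ᶜ of { ω₁, ω₂ }
  — 8 sets.
Round 2: already closed under ᶜ and ∪.

Therefore σ(𝒢) = { {  }, { ω₁ }, { ω₂ }, { ω₃ }, { ω₁, ω₂ }, { ω₁, ω₃ }, { ω₂, ω₃ }, S } (|σ(𝒢)| = 8).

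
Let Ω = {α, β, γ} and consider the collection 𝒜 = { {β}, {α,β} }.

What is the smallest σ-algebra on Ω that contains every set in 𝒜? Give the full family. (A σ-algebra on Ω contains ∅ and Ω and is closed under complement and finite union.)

Seed the family with 𝒜 together with ∅ and Ω: { {}, {β}, {α,β}, Ω }.
Iteration 1: 2 new —
  {γ}  = Ω∖{α,β}
  {α,γ}  = Ω∖{β}
  [6 total]
Iteration 2 (1 new):
  {β,γ}  = {γ} ∪ {β}
  [7 total]
Iteration 3 (1 new):
  {α}  = Ω∖{β,γ}
  [8 total]
Iteration 4: no new sets; the family is a σ-algebra.

Hence σ(𝒜) has 8 members: { {}, {α}, {β}, {γ}, {α,β}, {α,γ}, {β,γ}, Ω }.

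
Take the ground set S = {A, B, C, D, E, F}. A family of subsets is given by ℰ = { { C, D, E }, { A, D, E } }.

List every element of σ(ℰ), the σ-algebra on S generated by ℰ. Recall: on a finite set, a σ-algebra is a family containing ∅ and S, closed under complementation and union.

|σ(ℰ)| = 16.  σ(ℰ) = { ∅, { A }, { C }, { A, C }, { B, F }, { D, E }, { A, B, F }, { A, D, E }, { B, C, F }, { C, D, E }, { A, B, C, F }, { A, C, D, E }, { B, D, E, F }, { A, B, D, E, F }, { B, C, D, E, F }, S }

Check:
Start: ℰ ∪ {∅, S} = { ∅, { A, D, E }, { C, D, E }, S }.
Round 1 (3 new):
  { A, B, F }  = ᶜ of { C, D, E }
  { B, C, F }  = ᶜ of { A, D, E }
  { A, C, D, E }  = { C, D, E } ∪ { A, D, E }
  (now 7)
Round 2 (4 new):
  { B, F }  = ᶜ of { A, C, D, E }
  { A, B, C, F }  = { B, C, F } ∪ { A, B, F }
  { A, B, D, E, F }  = { A, D, E } ∪ { A, B, F }
  { B, C, D, E, F }  = { C, D, E } ∪ { B, C, F }
  (now 11)
Round 3 adds 3:
  { A }  = ᶜ of { B, C, D, E, F }
  { C }  = ᶜ of { A, B, D, E, F }
  { D, E }  = ᶜ of { A, B, C, F }
  (now 14)
Round 4: 2 new —
  { A, C }  = { C } ∪ { A }
  { B, D, E, F }  = { D, E } ∪ { B, F }
  (now 16)
Round 5 adds nothing — fixpoint reached.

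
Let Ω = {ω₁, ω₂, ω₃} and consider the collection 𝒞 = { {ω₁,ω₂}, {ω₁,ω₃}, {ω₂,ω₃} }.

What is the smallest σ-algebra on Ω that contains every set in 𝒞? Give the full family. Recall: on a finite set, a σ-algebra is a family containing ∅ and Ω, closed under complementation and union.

Begin from { {}, {ω₁,ω₂}, {ω₁,ω₃}, {ω₂,ω₃}, Ω } (that is, 𝒞 plus ∅ and Ω).
Pass 1: +3 →
  {ω₁}  = Ω∖{ω₂,ω₃}
  {ω₂}  = Ω∖{ω₁,ω₃}
  {ω₃}  = Ω∖{ω₁,ω₂}
  |family| = 8
Pass 2: stable.

Therefore σ(𝒞) = { {}, {ω₁}, {ω₂}, {ω₃}, {ω₁,ω₂}, {ω₁,ω₃}, {ω₂,ω₃}, Ω } (|σ(𝒞)| = 8).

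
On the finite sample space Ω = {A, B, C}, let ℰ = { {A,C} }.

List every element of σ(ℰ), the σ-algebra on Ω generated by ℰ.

|σ(ℰ)| = 4.  σ(ℰ) = { ∅, {B}, {A,C}, Ω }

Trace:
Begin from { ∅, {A,C}, Ω } (that is, ℰ plus ∅ and Ω).
Round 1: 1 new —
  {B}  = ᶜ of {A,C}
Round 2 adds nothing — fixpoint reached.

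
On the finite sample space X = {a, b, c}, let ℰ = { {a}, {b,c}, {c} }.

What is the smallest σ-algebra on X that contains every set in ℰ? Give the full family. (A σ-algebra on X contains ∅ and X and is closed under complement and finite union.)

Answer: σ(ℰ) = { {}, {a}, {b}, {c}, {a,b}, {a,c}, {b,c}, X }

Derivation:
Begin from { {}, {a}, {c}, {b,c}, X } (that is, ℰ plus ∅ and X).
Pass 1 (2 new):
  {a,b}  = X∖{c}
  {a,c}  = {c} ∪ {a}
  — 7 sets.
Pass 2. New:
  {b}  = X∖{a,c}
  — 8 sets.
Pass 3: already closed under ᶜ and ∪.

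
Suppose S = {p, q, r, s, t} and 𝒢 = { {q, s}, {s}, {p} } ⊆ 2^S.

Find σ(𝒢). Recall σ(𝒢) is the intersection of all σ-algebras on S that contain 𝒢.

Start: 𝒢 ∪ {∅, S} = { {}, {p}, {s}, {q, s}, S }.
Round 1: 5 new —
  {p, s}  = {s} ∪ {p}
  {p, q, s}  = {q, s} ∪ {p}
  {p, r, t}  = ᶜ of {q, s}
  {p, q, r, t}  = ᶜ of {s}
  {q, r, s, t}  = ᶜ of {p}
  — 10 sets.
Round 2 adds 3:
  {r, t}  = ᶜ of {p, q, s}
  {q, r, t}  = ᶜ of {p, s}
  {p, r, s, t}  = {p, r, t} ∪ {p, s}
  — 13 sets.
Round 3: +2 →
  {q}  = ᶜ of {p, r, s, t}
  {r, s, t}  = {s} ∪ {r, t}
  — 15 sets.
Round 4 (1 new):
  {p, q}  = ᶜ of {r, s, t}
  — 16 sets.
Round 5: already closed under ᶜ and ∪.

σ(𝒢) = { {}, {p}, {q}, {s}, {p, q}, {p, s}, {q, s}, {r, t}, {p, q, s}, {p, r, t}, {q, r, t}, {r, s, t}, {p, q, r, t}, {p, r, s, t}, {q, r, s, t}, S }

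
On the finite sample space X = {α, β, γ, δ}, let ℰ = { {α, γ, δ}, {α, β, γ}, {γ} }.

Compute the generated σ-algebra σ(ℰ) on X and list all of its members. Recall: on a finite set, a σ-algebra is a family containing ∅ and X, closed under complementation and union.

σ(ℰ) (16 sets): { ∅, {α}, {β}, {γ}, {δ}, {α, β}, {α, γ}, {α, δ}, {β, γ}, {β, δ}, {γ, δ}, {α, β, γ}, {α, β, δ}, {α, γ, δ}, {β, γ, δ}, X }

Derivation:
Start: ℰ ∪ {∅, X} = { ∅, {γ}, {α, β, γ}, {α, γ, δ}, X }.
Iteration 1. New:
  {β}  = {α, γ, δ}ᶜ
  {δ}  = {α, β, γ}ᶜ
  {α, β, δ}  = {γ}ᶜ
  (now 8)
Iteration 2. New:
  {β, γ}  = {γ} ∪ {β}
  {β, δ}  = {δ} ∪ {β}
  {γ, δ}  = {δ} ∪ {γ}
  (now 11)
Iteration 3. New:
  {α, β}  = {γ, δ}ᶜ
  {α, γ}  = {β, δ}ᶜ
  {α, δ}  = {β, γ}ᶜ
  {β, γ, δ}  = {γ} ∪ {β, δ}
  (now 15)
Iteration 4 adds 1:
  {α}  = {β, γ, δ}ᶜ
  (now 16)
Iteration 5: already closed under ᶜ and ∪.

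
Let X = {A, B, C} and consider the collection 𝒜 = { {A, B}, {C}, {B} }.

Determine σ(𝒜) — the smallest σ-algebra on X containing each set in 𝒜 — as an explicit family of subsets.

Answer: σ(𝒜) = { ∅, {A}, {B}, {C}, {A, B}, {A, C}, {B, C}, X }

Check:
Start: 𝒜 ∪ {∅, X} = { ∅, {B}, {C}, {A, B}, X }.
Iteration 1. New:
  {A, C}  = complement {B}
  {B, C}  = {C} ∪ {B}
  [7 total]
Iteration 2: 1 new —
  {A}  = complement {B, C}
  [8 total]
Iteration 3: already closed under ᶜ and ∪.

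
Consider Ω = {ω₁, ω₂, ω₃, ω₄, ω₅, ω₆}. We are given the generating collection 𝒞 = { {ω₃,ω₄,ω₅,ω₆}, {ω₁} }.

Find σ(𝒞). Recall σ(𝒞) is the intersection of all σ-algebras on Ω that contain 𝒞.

Start: 𝒞 ∪ {∅, Ω} = { ∅, {ω₁}, {ω₃,ω₄,ω₅,ω₆}, Ω }.
Iteration 1. New:
  {ω₁,ω₂}  = ᶜ of {ω₃,ω₄,ω₅,ω₆}
  {ω₁,ω₃,ω₄,ω₅,ω₆}  = {ω₁} ∪ {ω₃,ω₄,ω₅,ω₆}
  {ω₂,ω₃,ω₄,ω₅,ω₆}  = ᶜ of {ω₁}
  — 7 sets.
Iteration 2. New:
  {ω₂}  = ᶜ of {ω₁,ω₃,ω₄,ω₅,ω₆}
  — 8 sets.
Iteration 3: already closed under ᶜ and ∪.

Therefore σ(𝒞) = { ∅, {ω₁}, {ω₂}, {ω₁,ω₂}, {ω₃,ω₄,ω₅,ω₆}, {ω₁,ω₃,ω₄,ω₅,ω₆}, {ω₂,ω₃,ω₄,ω₅,ω₆}, Ω } (|σ(𝒞)| = 8).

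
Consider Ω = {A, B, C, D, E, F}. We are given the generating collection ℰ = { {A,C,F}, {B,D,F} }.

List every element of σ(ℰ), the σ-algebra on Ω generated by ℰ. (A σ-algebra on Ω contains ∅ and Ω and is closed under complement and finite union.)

Take S₀ = ℰ ∪ {∅, Ω} = { {}, {A,C,F}, {B,D,F}, Ω }.
Step 1: +3 →
  {A,C,E}  = ᶜ of {B,D,F}
  {B,D,E}  = ᶜ of {A,C,F}
  {A,B,C,D,F}  = {B,D,F} ∪ {A,C,F}
  [7 total]
Step 2: +4 →
  {E}  = ᶜ of {A,B,C,D,F}
  {A,C,E,F}  = {A,C,F} ∪ {A,C,E}
  {B,D,E,F}  = {B,D,F} ∪ {B,D,E}
  {A,B,C,D,E}  = {A,C,E} ∪ {B,D,E}
  [11 total]
Step 3 adds 3:
  {F}  = ᶜ of {A,B,C,D,E}
  {A,C}  = ᶜ of {B,D,E,F}
  {B,D}  = ᶜ of {A,C,E,F}
  [14 total]
Step 4 adds 2:
  {E,F}  = {E} ∪ {F}
  {A,B,C,D}  = {A,C} ∪ {B,D}
  [16 total]
Step 5: stable.

Hence σ(ℰ) has 16 members: { {}, {E}, {F}, {A,C}, {B,D}, {E,F}, {A,C,E}, {A,C,F}, {B,D,E}, {B,D,F}, {A,B,C,D}, {A,C,E,F}, {B,D,E,F}, {A,B,C,D,E}, {A,B,C,D,F}, Ω }.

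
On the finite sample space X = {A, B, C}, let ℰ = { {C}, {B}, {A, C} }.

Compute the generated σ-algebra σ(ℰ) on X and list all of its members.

Initial family (5 sets): { {}, {B}, {C}, {A, C}, X }.
Round 1: +2 →
  {A, B}  = complement {C}
  {B, C}  = {C} ∪ {B}
  [7 total]
Round 2 adds 1:
  {A}  = complement {B, C}
  [8 total]
After Round 3 the family is unchanged; done.

Hence σ(ℰ) has 8 members: { {}, {A}, {B}, {C}, {A, B}, {A, C}, {B, C}, X }.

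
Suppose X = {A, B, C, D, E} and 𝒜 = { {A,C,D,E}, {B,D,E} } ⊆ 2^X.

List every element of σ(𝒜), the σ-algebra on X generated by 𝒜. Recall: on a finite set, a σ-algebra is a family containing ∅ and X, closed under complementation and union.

Answer: σ(𝒜) = { {}, {B}, {A,C}, {D,E}, {A,B,C}, {B,D,E}, {A,C,D,E}, X }

Check:
Start: 𝒜 ∪ {∅, X} = { {}, {B,D,E}, {A,C,D,E}, X }.
Step 1. New:
  {B}  = complement {A,C,D,E}
  {A,C}  = complement {B,D,E}
  |family| = 6
Step 2: 1 new —
  {A,B,C}  = {A,C} ∪ {B}
  |family| = 7
Step 3: +1 →
  {D,E}  = complement {A,B,C}
  |family| = 8
Step 4: already closed under ᶜ and ∪.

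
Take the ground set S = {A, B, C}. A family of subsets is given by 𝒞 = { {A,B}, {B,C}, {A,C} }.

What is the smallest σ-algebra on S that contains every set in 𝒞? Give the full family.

Take S₀ = 𝒞 ∪ {∅, S} = { ∅, {A,B}, {A,C}, {B,C}, S }.
Step 1. New:
  {A}  = ᶜ of {B,C}
  {B}  = ᶜ of {A,C}
  {C}  = ᶜ of {A,B}
  (now 8)
Step 2: no new sets; the family is a σ-algebra.

Hence σ(𝒞) has 8 members: { ∅, {A}, {B}, {C}, {A,B}, {A,C}, {B,C}, S }.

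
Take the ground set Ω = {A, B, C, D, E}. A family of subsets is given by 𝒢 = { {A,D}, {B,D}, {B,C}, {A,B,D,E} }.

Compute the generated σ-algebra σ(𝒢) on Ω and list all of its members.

σ(𝒢) = { ∅, {A}, {B}, {C}, {D}, {E}, {A,B}, {A,C}, {A,D}, {A,E}, {B,C}, {B,D}, {B,E}, {C,D}, {C,E}, {D,E}, {A,B,C}, {A,B,D}, {A,B,E}, {A,C,D}, {A,C,E}, {A,D,E}, {B,C,D}, {B,C,E}, {B,D,E}, {C,D,E}, {A,B,C,D}, {A,B,C,E}, {A,B,D,E}, {A,C,D,E}, {B,C,D,E}, Ω }

Check:
Start: 𝒢 ∪ {∅, Ω} = { ∅, {A,D}, {B,C}, {B,D}, {A,B,D,E}, Ω }.
Iteration 1: 7 new —
  {C}  = {A,B,D,E}ᶜ
  {A,B,D}  = {A,D} ∪ {B,D}
  {A,C,E}  = {B,D}ᶜ
  {A,D,E}  = {B,C}ᶜ
  {B,C,D}  = {B,C} ∪ {B,D}
  {B,C,E}  = {A,D}ᶜ
  {A,B,C,D}  = {B,C} ∪ {A,D}
  |family| = 13
Iteration 2 (7 new):
  {E}  = {A,B,C,D}ᶜ
  {A,E}  = {B,C,D}ᶜ
  {C,E}  = {A,B,D}ᶜ
  {A,C,D}  = {C} ∪ {A,D}
  {A,B,C,E}  = {A,C,E} ∪ {B,C,E}
  {A,C,D,E}  = {A,D,E} ∪ {A,C,E}
  {B,C,D,E}  = {B,C,D} ∪ {B,C,E}
  |family| = 20
Iteration 3. New:
  {A}  = {B,C,D,E}ᶜ
  {B}  = {A,C,D,E}ᶜ
  {D}  = {A,B,C,E}ᶜ
  {B,E}  = {A,C,D}ᶜ
  {B,D,E}  = {B,D} ∪ {E}
  |family| = 25
Iteration 4: +7 →
  {A,B}  = {B} ∪ {A}
  {A,C}  = {B,D,E}ᶜ
  {C,D}  = {C} ∪ {D}
  {D,E}  = {E} ∪ {D}
  {A,B,C}  = {B,C} ∪ {A}
  {A,B,E}  = {B,E} ∪ {A,E}
  {C,D,E}  = {D} ∪ {C,E}
  |family| = 32
Iteration 5 adds nothing — fixpoint reached.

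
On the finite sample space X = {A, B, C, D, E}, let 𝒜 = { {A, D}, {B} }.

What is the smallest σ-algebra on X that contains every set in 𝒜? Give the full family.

Begin from { {}, {B}, {A, D}, X } (that is, 𝒜 plus ∅ and X).
Step 1: 3 new —
  {A, B, D}  = {B} ∪ {A, D}
  {B, C, E}  = X∖{A, D}
  {A, C, D, E}  = X∖{B}
  — 7 sets.
Step 2: 1 new —
  {C, E}  = X∖{A, B, D}
  — 8 sets.
Step 3: closed — nothing new.

Therefore σ(𝒜) = { {}, {B}, {A, D}, {C, E}, {A, B, D}, {B, C, E}, {A, C, D, E}, X } (|σ(𝒜)| = 8).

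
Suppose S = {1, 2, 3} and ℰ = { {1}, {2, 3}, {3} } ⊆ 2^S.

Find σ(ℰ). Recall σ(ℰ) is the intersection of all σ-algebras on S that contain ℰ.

Take S₀ = ℰ ∪ {∅, S} = { {}, {1}, {3}, {2, 3}, S }.
Iteration 1 adds 2:
  {1, 2}  = {3}ᶜ
  {1, 3}  = {3} ∪ {1}
  (now 7)
Iteration 2 (1 new):
  {2}  = {1, 3}ᶜ
  (now 8)
Iteration 3: closed — nothing new.

|σ(ℰ)| = 8.  σ(ℰ) = { {}, {1}, {2}, {3}, {1, 2}, {1, 3}, {2, 3}, S }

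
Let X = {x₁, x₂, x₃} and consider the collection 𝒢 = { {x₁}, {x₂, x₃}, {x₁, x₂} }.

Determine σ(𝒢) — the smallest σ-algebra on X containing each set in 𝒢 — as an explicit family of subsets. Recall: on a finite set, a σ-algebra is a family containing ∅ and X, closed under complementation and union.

Seed the family with 𝒢 together with ∅ and X: { {}, {x₁}, {x₁, x₂}, {x₂, x₃}, X }.
Iteration 1 adds 1:
  {x₃}  = {x₁, x₂}ᶜ
  |family| = 6
Iteration 2. New:
  {x₁, x₃}  = {x₃} ∪ {x₁}
  |family| = 7
Iteration 3 (1 new):
  {x₂}  = {x₁, x₃}ᶜ
  |family| = 8
Iteration 4: already closed under ᶜ and ∪.

σ(𝒢) = { {}, {x₁}, {x₂}, {x₃}, {x₁, x₂}, {x₁, x₃}, {x₂, x₃}, X }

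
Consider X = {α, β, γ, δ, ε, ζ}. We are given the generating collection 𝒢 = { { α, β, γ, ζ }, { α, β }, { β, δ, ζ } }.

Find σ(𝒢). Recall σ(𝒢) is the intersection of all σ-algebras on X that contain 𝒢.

Seed the family with 𝒢 together with ∅ and X: { ∅, { α, β }, { β, δ, ζ }, { α, β, γ, ζ }, X }.
Pass 1 (5 new):
  { δ, ε }  = complement { α, β, γ, ζ }
  { α, γ, ε }  = complement { β, δ, ζ }
  { α, β, δ, ζ }  = { β, δ, ζ } ∪ { α, β }
  { γ, δ, ε, ζ }  = complement { α, β }
  { α, β, γ, δ, ζ }  = { β, δ, ζ } ∪ { α, β, γ, ζ }
  — 10 sets.
Pass 2 (10 new):
  { ε }  = complement { α, β, γ, δ, ζ }
  { γ, ε }  = complement { α, β, δ, ζ }
  { α, β, γ, ε }  = { α, β } ∪ { α, γ, ε }
  { α, β, δ, ε }  = { α, β } ∪ { δ, ε }
  { α, γ, δ, ε }  = { α, γ, ε } ∪ { δ, ε }
  { β, δ, ε, ζ }  = { β, δ, ζ } ∪ { δ, ε }
  { α, β, γ, ε, ζ }  = { α, γ, ε } ∪ { α, β, γ, ζ }
  { α, β, δ, ε, ζ }  = { α, β, δ, ζ } ∪ { δ, ε }
  { α, γ, δ, ε, ζ }  = { γ, δ, ε, ζ } ∪ { α, γ, ε }
  { β, γ, δ, ε, ζ }  = { β, δ, ζ } ∪ { γ, δ, ε, ζ }
  — 20 sets.
Pass 3. New:
  { α }  = complement { β, γ, δ, ε, ζ }
  { β }  = complement { α, γ, δ, ε, ζ }
  { γ }  = complement { α, β, δ, ε, ζ }
  { δ }  = complement { α, β, γ, ε, ζ }
  { α, γ }  = complement { β, δ, ε, ζ }
  { β, ζ }  = complement { α, γ, δ, ε }
  { γ, ζ }  = complement { α, β, δ, ε }
  { δ, ζ }  = complement { α, β, γ, ε }
  { α, β, ε }  = { α, β } ∪ { ε }
  { γ, δ, ε }  = { δ, ε } ∪ { γ, ε }
  { α, β, γ, δ, ε }  = { α, γ, ε } ∪ { α, β, δ, ε }
  — 31 sets.
Pass 4 adds 27:
  { ζ }  = complement { α, β, γ, δ, ε }
  { α, δ }  = { α } ∪ { δ }
  { α, ε }  = { α } ∪ { ε }
  { β, γ }  = { β } ∪ { γ }
  { β, δ }  = { β } ∪ { δ }
  { β, ε }  = { β } ∪ { ε }
  { γ, δ }  = { γ } ∪ { δ }
  { α, β, γ }  = { α, β } ∪ { γ }
  { α, β, δ }  = { α, β } ∪ { δ }
  { α, β, ζ }  = complement { γ, δ, ε }
  { α, γ, δ }  = { α, γ } ∪ { δ }
  { α, γ, ζ }  = { α } ∪ { γ, ζ }
  { α, δ, ε }  = { α } ∪ { δ, ε }
  { α, δ, ζ }  = { α } ∪ { δ, ζ }
  { β, γ, ε }  = { β } ∪ { γ, ε }
  { β, γ, ζ }  = { β } ∪ { γ, ζ }
  { β, δ, ε }  = { β } ∪ { δ, ε }
  { β, ε, ζ }  = { β, ζ } ∪ { ε }
  { γ, δ, ζ }  = complement { α, β, ε }
  { γ, ε, ζ }  = { ε } ∪ { γ, ζ }
  { δ, ε, ζ }  = { ε } ∪ { δ, ζ }
  { α, β, ε, ζ }  = { β, ζ } ∪ { α, β, ε }
  { α, γ, δ, ζ }  = { α, γ } ∪ { δ, ζ }
  { α, γ, ε, ζ }  = { α, γ, ε } ∪ { γ, ζ }
  { β, γ, δ, ε }  = { γ, δ, ε } ∪ { β }
  { β, γ, δ, ζ }  = { β, δ, ζ } ∪ { γ }
  { β, γ, ε, ζ }  = { β, ζ } ∪ { γ, ε }
  — 58 sets.
Pass 5: 6 new —
  { α, ζ }  = complement { β, γ, δ, ε }
  { ε, ζ }  = { ζ } ∪ { ε }
  { α, ε, ζ }  = { α, ε } ∪ { ζ }
  { β, γ, δ }  = { γ, δ } ∪ { β }
  { α, β, γ, δ }  = { γ, δ } ∪ { α, β, γ }
  { α, δ, ε, ζ }  = complement { β, γ }
  — 64 sets.
Pass 6 adds nothing — fixpoint reached.

|σ(𝒢)| = 64.  σ(𝒢) = { ∅, { α }, { β }, { γ }, { δ }, { ε }, { ζ }, { α, β }, { α, γ }, { α, δ }, { α, ε }, { α, ζ }, { β, γ }, { β, δ }, { β, ε }, { β, ζ }, { γ, δ }, { γ, ε }, { γ, ζ }, { δ, ε }, { δ, ζ }, { ε, ζ }, { α, β, γ }, { α, β, δ }, { α, β, ε }, { α, β, ζ }, { α, γ, δ }, { α, γ, ε }, { α, γ, ζ }, { α, δ, ε }, { α, δ, ζ }, { α, ε, ζ }, { β, γ, δ }, { β, γ, ε }, { β, γ, ζ }, { β, δ, ε }, { β, δ, ζ }, { β, ε, ζ }, { γ, δ, ε }, { γ, δ, ζ }, { γ, ε, ζ }, { δ, ε, ζ }, { α, β, γ, δ }, { α, β, γ, ε }, { α, β, γ, ζ }, { α, β, δ, ε }, { α, β, δ, ζ }, { α, β, ε, ζ }, { α, γ, δ, ε }, { α, γ, δ, ζ }, { α, γ, ε, ζ }, { α, δ, ε, ζ }, { β, γ, δ, ε }, { β, γ, δ, ζ }, { β, γ, ε, ζ }, { β, δ, ε, ζ }, { γ, δ, ε, ζ }, { α, β, γ, δ, ε }, { α, β, γ, δ, ζ }, { α, β, γ, ε, ζ }, { α, β, δ, ε, ζ }, { α, γ, δ, ε, ζ }, { β, γ, δ, ε, ζ }, X }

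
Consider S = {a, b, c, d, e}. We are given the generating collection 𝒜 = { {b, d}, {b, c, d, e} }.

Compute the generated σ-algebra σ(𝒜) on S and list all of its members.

Answer: σ(𝒜) = { ∅, {a}, {b, d}, {c, e}, {a, b, d}, {a, c, e}, {b, c, d, e}, S }

Derivation:
Begin from { ∅, {b, d}, {b, c, d, e}, S } (that is, 𝒜 plus ∅ and S).
Round 1 adds 2:
  {a}  = {b, c, d, e}ᶜ
  {a, c, e}  = {b, d}ᶜ
  |family| = 6
Round 2: 1 new —
  {a, b, d}  = {b, d} ∪ {a}
  |family| = 7
Round 3: 1 new —
  {c, e}  = {a, b, d}ᶜ
  |family| = 8
After Round 4 the family is unchanged; done.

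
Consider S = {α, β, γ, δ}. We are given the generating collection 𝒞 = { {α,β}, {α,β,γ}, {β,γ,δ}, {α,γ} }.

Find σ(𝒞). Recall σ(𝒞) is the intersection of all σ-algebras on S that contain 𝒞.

Answer: σ(𝒞) = { {}, {α}, {β}, {γ}, {δ}, {α,β}, {α,γ}, {α,δ}, {β,γ}, {β,δ}, {γ,δ}, {α,β,γ}, {α,β,δ}, {α,γ,δ}, {β,γ,δ}, S }

Derivation:
Seed the family with 𝒞 together with ∅ and S: { {}, {α,β}, {α,γ}, {α,β,γ}, {β,γ,δ}, S }.
Round 1. New:
  {α}  = S∖{β,γ,δ}
  {δ}  = S∖{α,β,γ}
  {β,δ}  = S∖{α,γ}
  {γ,δ}  = S∖{α,β}
  |family| = 10
Round 2: +3 →
  {α,δ}  = {δ} ∪ {α}
  {α,β,δ}  = {α,β} ∪ {δ}
  {α,γ,δ}  = {γ,δ} ∪ {α,γ}
  |family| = 13
Round 3. New:
  {β}  = S∖{α,γ,δ}
  {γ}  = S∖{α,β,δ}
  {β,γ}  = S∖{α,δ}
  |family| = 16
After Round 4 the family is unchanged; done.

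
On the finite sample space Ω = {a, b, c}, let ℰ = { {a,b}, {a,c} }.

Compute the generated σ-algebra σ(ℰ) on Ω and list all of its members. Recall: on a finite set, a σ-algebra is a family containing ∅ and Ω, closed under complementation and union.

Initial family (4 sets): { {}, {a,b}, {a,c}, Ω }.
Round 1: +2 →
  {b}  = complement {a,c}
  {c}  = complement {a,b}
Round 2. New:
  {b,c}  = {c} ∪ {b}
Round 3: +1 →
  {a}  = complement {b,c}
Round 4: closed — nothing new.

Therefore σ(ℰ) = { {}, {a}, {b}, {c}, {a,b}, {a,c}, {b,c}, Ω } (|σ(ℰ)| = 8).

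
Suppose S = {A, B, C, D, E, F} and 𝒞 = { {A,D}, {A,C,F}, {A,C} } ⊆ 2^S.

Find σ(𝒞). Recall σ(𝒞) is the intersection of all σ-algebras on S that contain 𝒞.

Seed the family with 𝒞 together with ∅ and S: { ∅, {A,C}, {A,D}, {A,C,F}, S }.
Pass 1. New:
  {A,C,D}  = {A,D} ∪ {A,C}
  {B,D,E}  = {A,C,F}ᶜ
  {A,C,D,F}  = {A,D} ∪ {A,C,F}
  {B,C,E,F}  = {A,D}ᶜ
  {B,D,E,F}  = {A,C}ᶜ
Pass 2 adds 7:
  {B,E}  = {A,C,D,F}ᶜ
  {B,E,F}  = {A,C,D}ᶜ
  {A,B,D,E}  = {A,D} ∪ {B,D,E}
  {A,B,C,D,E}  = {A,C,D} ∪ {B,D,E}
  {A,B,C,E,F}  = {A,C,F} ∪ {B,C,E,F}
  {A,B,D,E,F}  = {B,D,E,F} ∪ {A,D}
  {B,C,D,E,F}  = {B,C,E,F} ∪ {B,D,E,F}
Pass 3: 6 new —
  {A}  = {B,C,D,E,F}ᶜ
  {C}  = {A,B,D,E,F}ᶜ
  {D}  = {A,B,C,E,F}ᶜ
  {F}  = {A,B,C,D,E}ᶜ
  {C,F}  = {A,B,D,E}ᶜ
  {A,B,C,E}  = {B,E} ∪ {A,C}
Pass 4 (9 new):
  {A,F}  = {A} ∪ {F}
  {C,D}  = {C} ∪ {D}
  {D,F}  = {A,B,C,E}ᶜ
  {A,B,E}  = {B,E} ∪ {A}
  {A,D,F}  = {F} ∪ {A,D}
  {B,C,E}  = {B,E} ∪ {C}
  {C,D,F}  = {C,F} ∪ {D}
  {A,B,E,F}  = {A} ∪ {B,E,F}
  {B,C,D,E}  = {C} ∪ {B,D,E}
Pass 5: already closed under ᶜ and ∪.

σ(𝒞) = { ∅, {A}, {C}, {D}, {F}, {A,C}, {A,D}, {A,F}, {B,E}, {C,D}, {C,F}, {D,F}, {A,B,E}, {A,C,D}, {A,C,F}, {A,D,F}, {B,C,E}, {B,D,E}, {B,E,F}, {C,D,F}, {A,B,C,E}, {A,B,D,E}, {A,B,E,F}, {A,C,D,F}, {B,C,D,E}, {B,C,E,F}, {B,D,E,F}, {A,B,C,D,E}, {A,B,C,E,F}, {A,B,D,E,F}, {B,C,D,E,F}, S }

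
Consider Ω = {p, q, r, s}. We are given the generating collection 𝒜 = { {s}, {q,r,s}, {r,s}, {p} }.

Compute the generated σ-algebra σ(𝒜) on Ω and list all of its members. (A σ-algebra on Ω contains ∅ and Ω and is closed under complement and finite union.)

|σ(𝒜)| = 16.  σ(𝒜) = { {}, {p}, {q}, {r}, {s}, {p,q}, {p,r}, {p,s}, {q,r}, {q,s}, {r,s}, {p,q,r}, {p,q,s}, {p,r,s}, {q,r,s}, Ω }

Working:
Start: 𝒜 ∪ {∅, Ω} = { {}, {p}, {s}, {r,s}, {q,r,s}, Ω }.
Pass 1. New:
  {p,q}  = complement {r,s}
  {p,s}  = {s} ∪ {p}
  {p,q,r}  = complement {s}
  {p,r,s}  = {r,s} ∪ {p}
  |family| = 10
Pass 2. New:
  {q}  = complement {p,r,s}
  {q,r}  = complement {p,s}
  {p,q,s}  = {p,q} ∪ {p,s}
  |family| = 13
Pass 3 adds 2:
  {r}  = complement {p,q,s}
  {q,s}  = {s} ∪ {q}
  |family| = 15
Pass 4 (1 new):
  {p,r}  = complement {q,s}
  |family| = 16
Pass 5: no new sets; the family is a σ-algebra.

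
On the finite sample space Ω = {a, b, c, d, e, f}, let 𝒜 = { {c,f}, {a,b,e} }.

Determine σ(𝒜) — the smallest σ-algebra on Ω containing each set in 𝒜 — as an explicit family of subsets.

Begin from { {}, {c,f}, {a,b,e}, Ω } (that is, 𝒜 plus ∅ and Ω).
Pass 1. New:
  {c,d,f}  = {a,b,e}ᶜ
  {a,b,d,e}  = {c,f}ᶜ
  {a,b,c,e,f}  = {a,b,e} ∪ {c,f}
Pass 2. New:
  {d}  = {a,b,c,e,f}ᶜ
Pass 3: closed — nothing new.

|σ(𝒜)| = 8.  σ(𝒜) = { {}, {d}, {c,f}, {a,b,e}, {c,d,f}, {a,b,d,e}, {a,b,c,e,f}, Ω }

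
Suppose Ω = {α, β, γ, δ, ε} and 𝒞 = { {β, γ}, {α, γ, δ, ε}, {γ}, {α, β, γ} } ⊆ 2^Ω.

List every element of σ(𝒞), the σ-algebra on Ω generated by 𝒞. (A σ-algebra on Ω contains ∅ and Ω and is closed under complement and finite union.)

σ(𝒞) = { ∅, {α}, {β}, {γ}, {α, β}, {α, γ}, {β, γ}, {δ, ε}, {α, β, γ}, {α, δ, ε}, {β, δ, ε}, {γ, δ, ε}, {α, β, δ, ε}, {α, γ, δ, ε}, {β, γ, δ, ε}, Ω }

Working:
Take S₀ = 𝒞 ∪ {∅, Ω} = { ∅, {γ}, {β, γ}, {α, β, γ}, {α, γ, δ, ε}, Ω }.
Pass 1 (4 new):
  {β}  = ᶜ of {α, γ, δ, ε}
  {δ, ε}  = ᶜ of {α, β, γ}
  {α, δ, ε}  = ᶜ of {β, γ}
  {α, β, δ, ε}  = ᶜ of {γ}
  (now 10)
Pass 2: 3 new —
  {β, δ, ε}  = {β} ∪ {δ, ε}
  {γ, δ, ε}  = {δ, ε} ∪ {γ}
  {β, γ, δ, ε}  = {δ, ε} ∪ {β, γ}
  (now 13)
Pass 3: +3 →
  {α}  = ᶜ of {β, γ, δ, ε}
  {α, β}  = ᶜ of {γ, δ, ε}
  {α, γ}  = ᶜ of {β, δ, ε}
  (now 16)
After Pass 4 the family is unchanged; done.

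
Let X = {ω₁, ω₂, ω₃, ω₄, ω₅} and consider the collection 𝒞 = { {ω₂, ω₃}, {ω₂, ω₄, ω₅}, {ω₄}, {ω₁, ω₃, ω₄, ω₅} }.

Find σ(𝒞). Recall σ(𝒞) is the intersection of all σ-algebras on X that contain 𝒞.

Begin from { {}, {ω₄}, {ω₂, ω₃}, {ω₂, ω₄, ω₅}, {ω₁, ω₃, ω₄, ω₅}, X } (that is, 𝒞 plus ∅ and X).
Iteration 1 adds 6:
  {ω₂}  = complement {ω₁, ω₃, ω₄, ω₅}
  {ω₁, ω₃}  = complement {ω₂, ω₄, ω₅}
  {ω₁, ω₄, ω₅}  = complement {ω₂, ω₃}
  {ω₂, ω₃, ω₄}  = {ω₂, ω₃} ∪ {ω₄}
  {ω₁, ω₂, ω₃, ω₅}  = complement {ω₄}
  {ω₂, ω₃, ω₄, ω₅}  = {ω₂, ω₃} ∪ {ω₂, ω₄, ω₅}
  |family| = 12
Iteration 2 adds 7:
  {ω₁}  = complement {ω₂, ω₃, ω₄, ω₅}
  {ω₁, ω₅}  = complement {ω₂, ω₃, ω₄}
  {ω₂, ω₄}  = {ω₂} ∪ {ω₄}
  {ω₁, ω₂, ω₃}  = {ω₂} ∪ {ω₁, ω₃}
  {ω₁, ω₃, ω₄}  = {ω₁, ω₃} ∪ {ω₄}
  {ω₁, ω₂, ω₃, ω₄}  = {ω₂, ω₃, ω₄} ∪ {ω₁, ω₃}
  {ω₁, ω₂, ω₄, ω₅}  = {ω₁, ω₄, ω₅} ∪ {ω₂}
  |family| = 19
Iteration 3: +9 →
  {ω₃}  = complement {ω₁, ω₂, ω₄, ω₅}
  {ω₅}  = complement {ω₁, ω₂, ω₃, ω₄}
  {ω₁, ω₂}  = {ω₂} ∪ {ω₁}
  {ω₁, ω₄}  = {ω₄} ∪ {ω₁}
  {ω₂, ω₅}  = complement {ω₁, ω₃, ω₄}
  {ω₄, ω₅}  = complement {ω₁, ω₂, ω₃}
  {ω₁, ω₂, ω₄}  = {ω₂, ω₄} ∪ {ω₁}
  {ω₁, ω₂, ω₅}  = {ω₂} ∪ {ω₁, ω₅}
  {ω₁, ω₃, ω₅}  = complement {ω₂, ω₄}
  |family| = 28
Iteration 4: 4 new —
  {ω₃, ω₄}  = complement {ω₁, ω₂, ω₅}
  {ω₃, ω₅}  = complement {ω₁, ω₂, ω₄}
  {ω₂, ω₃, ω₅}  = complement {ω₁, ω₄}
  {ω₃, ω₄, ω₅}  = complement {ω₁, ω₂}
  |family| = 32
Iteration 5: closed — nothing new.

Therefore σ(𝒞) = { {}, {ω₁}, {ω₂}, {ω₃}, {ω₄}, {ω₅}, {ω₁, ω₂}, {ω₁, ω₃}, {ω₁, ω₄}, {ω₁, ω₅}, {ω₂, ω₃}, {ω₂, ω₄}, {ω₂, ω₅}, {ω₃, ω₄}, {ω₃, ω₅}, {ω₄, ω₅}, {ω₁, ω₂, ω₃}, {ω₁, ω₂, ω₄}, {ω₁, ω₂, ω₅}, {ω₁, ω₃, ω₄}, {ω₁, ω₃, ω₅}, {ω₁, ω₄, ω₅}, {ω₂, ω₃, ω₄}, {ω₂, ω₃, ω₅}, {ω₂, ω₄, ω₅}, {ω₃, ω₄, ω₅}, {ω₁, ω₂, ω₃, ω₄}, {ω₁, ω₂, ω₃, ω₅}, {ω₁, ω₂, ω₄, ω₅}, {ω₁, ω₃, ω₄, ω₅}, {ω₂, ω₃, ω₄, ω₅}, X } (|σ(𝒞)| = 32).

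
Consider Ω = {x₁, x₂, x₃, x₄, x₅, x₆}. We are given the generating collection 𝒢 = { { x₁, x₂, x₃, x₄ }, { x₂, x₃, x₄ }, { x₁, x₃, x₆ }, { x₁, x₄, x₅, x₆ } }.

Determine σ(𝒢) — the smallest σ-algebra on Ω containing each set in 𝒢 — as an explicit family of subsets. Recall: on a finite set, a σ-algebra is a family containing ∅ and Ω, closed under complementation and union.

Initial family (6 sets): { ∅, { x₁, x₃, x₆ }, { x₂, x₃, x₄ }, { x₁, x₂, x₃, x₄ }, { x₁, x₄, x₅, x₆ }, Ω }.
Pass 1 (6 new):
  { x₂, x₃ }  = ᶜ of { x₁, x₄, x₅, x₆ }
  { x₅, x₆ }  = ᶜ of { x₁, x₂, x₃, x₄ }
  { x₁, x₅, x₆ }  = ᶜ of { x₂, x₃, x₄ }
  { x₂, x₄, x₅ }  = ᶜ of { x₁, x₃, x₆ }
  { x₁, x₂, x₃, x₄, x₆ }  = { x₂, x₃, x₄ } ∪ { x₁, x₃, x₆ }
  { x₁, x₃, x₄, x₅, x₆ }  = { x₁, x₃, x₆ } ∪ { x₁, x₄, x₅, x₆ }
Pass 2: 11 new —
  { x₂ }  = ᶜ of { x₁, x₃, x₄, x₅, x₆ }
  { x₅ }  = ᶜ of { x₁, x₂, x₃, x₄, x₆ }
  { x₁, x₂, x₃, x₆ }  = { x₁, x₃, x₆ } ∪ { x₂, x₃ }
  { x₁, x₃, x₅, x₆ }  = { x₅, x₆ } ∪ { x₁, x₃, x₆ }
  { x₂, x₃, x₄, x₅ }  = { x₂, x₃, x₄ } ∪ { x₂, x₄, x₅ }
  { x₂, x₃, x₅, x₆ }  = { x₅, x₆ } ∪ { x₂, x₃ }
  { x₂, x₄, x₅, x₆ }  = { x₅, x₆ } ∪ { x₂, x₄, x₅ }
  { x₁, x₂, x₃, x₄, x₅ }  = { x₁, x₂, x₃, x₄ } ∪ { x₂, x₄, x₅ }
  { x₁, x₂, x₃, x₅, x₆ }  = { x₂, x₃ } ∪ { x₁, x₅, x₆ }
  { x₁, x₂, x₄, x₅, x₆ }  = { x₁, x₄, x₅, x₆ } ∪ { x₂, x₄, x₅ }
  { x₂, x₃, x₄, x₅, x₆ }  = { x₂, x₃, x₄ } ∪ { x₅, x₆ }
Pass 3: +13 →
  { x₁ }  = ᶜ of { x₂, x₃, x₄, x₅, x₆ }
  { x₃ }  = ᶜ of { x₁, x₂, x₄, x₅, x₆ }
  { x₄ }  = ᶜ of { x₁, x₂, x₃, x₅, x₆ }
  { x₆ }  = ᶜ of { x₁, x₂, x₃, x₄, x₅ }
  { x₁, x₃ }  = ᶜ of { x₂, x₄, x₅, x₆ }
  { x₁, x₄ }  = ᶜ of { x₂, x₃, x₅, x₆ }
  { x₁, x₆ }  = ᶜ of { x₂, x₃, x₄, x₅ }
  { x₂, x₄ }  = ᶜ of { x₁, x₃, x₅, x₆ }
  { x₂, x₅ }  = { x₂ } ∪ { x₅ }
  { x₄, x₅ }  = ᶜ of { x₁, x₂, x₃, x₆ }
  { x₂, x₃, x₅ }  = { x₅ } ∪ { x₂, x₃ }
  { x₂, x₅, x₆ }  = { x₅, x₆ } ∪ { x₂ }
  { x₁, x₂, x₅, x₆ }  = { x₂ } ∪ { x₁, x₅, x₆ }
Pass 4: +26 →
  { x₁, x₂ }  = { x₁ } ∪ { x₂ }
  { x₁, x₅ }  = { x₁ } ∪ { x₅ }
  { x₂, x₆ }  = { x₂ } ∪ { x₆ }
  { x₃, x₄ }  = ᶜ of { x₁, x₂, x₅, x₆ }
  { x₃, x₅ }  = { x₅ } ∪ { x₃ }
  { x₃, x₆ }  = { x₆ } ∪ { x₃ }
  { x₄, x₆ }  = { x₆ } ∪ { x₄ }
  { x₁, x₂, x₃ }  = { x₁ } ∪ { x₂, x₃ }
  { x₁, x₂, x₄ }  = { x₁ } ∪ { x₂, x₄ }
  { x₁, x₂, x₅ }  = { x₂, x₅ } ∪ { x₁ }
  { x₁, x₂, x₆ }  = { x₁, x₆ } ∪ { x₂ }
  { x₁, x₃, x₄ }  = ᶜ of { x₂, x₅, x₆ }
  { x₁, x₃, x₅ }  = { x₅ } ∪ { x₁, x₃ }
  { x₁, x₄, x₅ }  = { x₁ } ∪ { x₄, x₅ }
  { x₁, x₄, x₆ }  = ᶜ of { x₂, x₃, x₅ }
  { x₂, x₃, x₆ }  = { x₆ } ∪ { x₂, x₃ }
  { x₂, x₄, x₆ }  = { x₆ } ∪ { x₂, x₄ }
  { x₃, x₄, x₅ }  = { x₄, x₅ } ∪ { x₃ }
  { x₃, x₅, x₆ }  = { x₅, x₆ } ∪ { x₃ }
  { x₄, x₅, x₆ }  = { x₅, x₆ } ∪ { x₄, x₅ }
  { x₁, x₂, x₃, x₅ }  = { x₂, x₅ } ∪ { x₁, x₃ }
  { x₁, x₂, x₄, x₅ }  = { x₂, x₅ } ∪ { x₁, x₄ }
  { x₁, x₂, x₄, x₆ }  = { x₁, x₆ } ∪ { x₂, x₄ }
  { x₁, x₃, x₄, x₅ }  = { x₄, x₅ } ∪ { x₁, x₃ }
  { x₁, x₃, x₄, x₆ }  = ᶜ of { x₂, x₅ }
  { x₂, x₃, x₄, x₆ }  = { x₆ } ∪ { x₂, x₃, x₄ }
Pass 5. New:
  { x₃, x₄, x₆ }  = ᶜ of { x₁, x₂, x₅ }
  { x₃, x₄, x₅, x₆ }  = ᶜ of { x₁, x₂ }
Pass 6: already closed under ᶜ and ∪.

Therefore σ(𝒢) = { ∅, { x₁ }, { x₂ }, { x₃ }, { x₄ }, { x₅ }, { x₆ }, { x₁, x₂ }, { x₁, x₃ }, { x₁, x₄ }, { x₁, x₅ }, { x₁, x₆ }, { x₂, x₃ }, { x₂, x₄ }, { x₂, x₅ }, { x₂, x₆ }, { x₃, x₄ }, { x₃, x₅ }, { x₃, x₆ }, { x₄, x₅ }, { x₄, x₆ }, { x₅, x₆ }, { x₁, x₂, x₃ }, { x₁, x₂, x₄ }, { x₁, x₂, x₅ }, { x₁, x₂, x₆ }, { x₁, x₃, x₄ }, { x₁, x₃, x₅ }, { x₁, x₃, x₆ }, { x₁, x₄, x₅ }, { x₁, x₄, x₆ }, { x₁, x₅, x₆ }, { x₂, x₃, x₄ }, { x₂, x₃, x₅ }, { x₂, x₃, x₆ }, { x₂, x₄, x₅ }, { x₂, x₄, x₆ }, { x₂, x₅, x₆ }, { x₃, x₄, x₅ }, { x₃, x₄, x₆ }, { x₃, x₅, x₆ }, { x₄, x₅, x₆ }, { x₁, x₂, x₃, x₄ }, { x₁, x₂, x₃, x₅ }, { x₁, x₂, x₃, x₆ }, { x₁, x₂, x₄, x₅ }, { x₁, x₂, x₄, x₆ }, { x₁, x₂, x₅, x₆ }, { x₁, x₃, x₄, x₅ }, { x₁, x₃, x₄, x₆ }, { x₁, x₃, x₅, x₆ }, { x₁, x₄, x₅, x₆ }, { x₂, x₃, x₄, x₅ }, { x₂, x₃, x₄, x₆ }, { x₂, x₃, x₅, x₆ }, { x₂, x₄, x₅, x₆ }, { x₃, x₄, x₅, x₆ }, { x₁, x₂, x₃, x₄, x₅ }, { x₁, x₂, x₃, x₄, x₆ }, { x₁, x₂, x₃, x₅, x₆ }, { x₁, x₂, x₄, x₅, x₆ }, { x₁, x₃, x₄, x₅, x₆ }, { x₂, x₃, x₄, x₅, x₆ }, Ω } (|σ(𝒢)| = 64).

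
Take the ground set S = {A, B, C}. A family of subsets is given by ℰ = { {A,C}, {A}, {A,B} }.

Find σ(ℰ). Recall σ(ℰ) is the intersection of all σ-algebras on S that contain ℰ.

Initial family (5 sets): { {}, {A}, {A,B}, {A,C}, S }.
Pass 1 (3 new):
  {B}  = ᶜ of {A,C}
  {C}  = ᶜ of {A,B}
  {B,C}  = ᶜ of {A}
Pass 2: closed — nothing new.

σ(ℰ) = { {}, {A}, {B}, {C}, {A,B}, {A,C}, {B,C}, S }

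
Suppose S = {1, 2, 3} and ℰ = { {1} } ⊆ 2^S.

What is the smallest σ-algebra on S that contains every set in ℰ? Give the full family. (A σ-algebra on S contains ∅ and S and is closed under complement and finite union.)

Take S₀ = ℰ ∪ {∅, S} = { ∅, {1}, S }.
Round 1: +1 →
  {2, 3}  = ᶜ of {1}
  — 4 sets.
Round 2: closed — nothing new.

σ(ℰ) = { ∅, {1}, {2, 3}, S }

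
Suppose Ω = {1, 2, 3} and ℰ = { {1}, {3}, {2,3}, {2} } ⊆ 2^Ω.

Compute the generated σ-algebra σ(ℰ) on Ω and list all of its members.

Seed the family with ℰ together with ∅ and Ω: { ∅, {1}, {2}, {3}, {2,3}, Ω }.
Round 1 adds 2:
  {1,2}  = {3}ᶜ
  {1,3}  = {2}ᶜ
  — 8 sets.
Round 2 adds nothing — fixpoint reached.

|σ(ℰ)| = 8.  σ(ℰ) = { ∅, {1}, {2}, {3}, {1,2}, {1,3}, {2,3}, Ω }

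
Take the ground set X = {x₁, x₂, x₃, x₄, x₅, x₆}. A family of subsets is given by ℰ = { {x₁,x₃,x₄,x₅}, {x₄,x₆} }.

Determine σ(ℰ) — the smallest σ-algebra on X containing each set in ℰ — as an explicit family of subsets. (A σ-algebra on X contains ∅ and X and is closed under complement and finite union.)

σ(ℰ) = { ∅, {x₂}, {x₄}, {x₆}, {x₂,x₄}, {x₂,x₆}, {x₄,x₆}, {x₁,x₃,x₅}, {x₂,x₄,x₆}, {x₁,x₂,x₃,x₅}, {x₁,x₃,x₄,x₅}, {x₁,x₃,x₅,x₆}, {x₁,x₂,x₃,x₄,x₅}, {x₁,x₂,x₃,x₅,x₆}, {x₁,x₃,x₄,x₅,x₆}, X }

Working:
Seed the family with ℰ together with ∅ and X: { ∅, {x₄,x₆}, {x₁,x₃,x₄,x₅}, X }.
Pass 1 adds 3:
  {x₂,x₆}  = {x₁,x₃,x₄,x₅}ᶜ
  {x₁,x₂,x₃,x₅}  = {x₄,x₆}ᶜ
  {x₁,x₃,x₄,x₅,x₆}  = {x₁,x₃,x₄,x₅} ∪ {x₄,x₆}
  (now 7)
Pass 2: +4 →
  {x₂}  = {x₁,x₃,x₄,x₅,x₆}ᶜ
  {x₂,x₄,x₆}  = {x₂,x₆} ∪ {x₄,x₆}
  {x₁,x₂,x₃,x₄,x₅}  = {x₁,x₃,x₄,x₅} ∪ {x₁,x₂,x₃,x₅}
  {x₁,x₂,x₃,x₅,x₆}  = {x₂,x₆} ∪ {x₁,x₂,x₃,x₅}
  (now 11)
Pass 3. New:
  {x₄}  = {x₁,x₂,x₃,x₅,x₆}ᶜ
  {x₆}  = {x₁,x₂,x₃,x₄,x₅}ᶜ
  {x₁,x₃,x₅}  = {x₂,x₄,x₆}ᶜ
  (now 14)
Pass 4 (2 new):
  {x₂,x₄}  = {x₄} ∪ {x₂}
  {x₁,x₃,x₅,x₆}  = {x₁,x₃,x₅} ∪ {x₆}
  (now 16)
After Pass 5 the family is unchanged; done.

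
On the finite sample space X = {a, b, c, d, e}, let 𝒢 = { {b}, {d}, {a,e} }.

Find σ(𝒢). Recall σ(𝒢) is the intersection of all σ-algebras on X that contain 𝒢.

σ(𝒢) = { ∅, {b}, {c}, {d}, {a,e}, {b,c}, {b,d}, {c,d}, {a,b,e}, {a,c,e}, {a,d,e}, {b,c,d}, {a,b,c,e}, {a,b,d,e}, {a,c,d,e}, X }

Check:
Take S₀ = 𝒢 ∪ {∅, X} = { ∅, {b}, {d}, {a,e}, X }.
Pass 1 adds 6:
  {b,d}  = {d} ∪ {b}
  {a,b,e}  = {a,e} ∪ {b}
  {a,d,e}  = {a,e} ∪ {d}
  {b,c,d}  = ᶜ of {a,e}
  {a,b,c,e}  = ᶜ of {d}
  {a,c,d,e}  = ᶜ of {b}
  — 11 sets.
Pass 2: +4 →
  {b,c}  = ᶜ of {a,d,e}
  {c,d}  = ᶜ of {a,b,e}
  {a,c,e}  = ᶜ of {b,d}
  {a,b,d,e}  = {a,d,e} ∪ {b}
  — 15 sets.
Pass 3 (1 new):
  {c}  = ᶜ of {a,b,d,e}
  — 16 sets.
Pass 4 adds nothing — fixpoint reached.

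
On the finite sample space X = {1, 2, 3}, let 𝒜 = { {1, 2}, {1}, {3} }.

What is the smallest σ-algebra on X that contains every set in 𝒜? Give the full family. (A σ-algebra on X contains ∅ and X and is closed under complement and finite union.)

Start: 𝒜 ∪ {∅, X} = { ∅, {1}, {3}, {1, 2}, X }.
Step 1 adds 2:
  {1, 3}  = {3} ∪ {1}
  {2, 3}  = ᶜ of {1}
  |family| = 7
Step 2 adds 1:
  {2}  = ᶜ of {1, 3}
  |family| = 8
After Step 3 the family is unchanged; done.

σ(𝒜) = { ∅, {1}, {2}, {3}, {1, 2}, {1, 3}, {2, 3}, X }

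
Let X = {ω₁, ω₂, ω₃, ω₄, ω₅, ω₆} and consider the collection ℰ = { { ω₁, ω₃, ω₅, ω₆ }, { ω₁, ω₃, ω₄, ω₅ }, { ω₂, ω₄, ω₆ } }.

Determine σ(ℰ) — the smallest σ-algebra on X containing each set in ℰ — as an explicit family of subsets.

Seed the family with ℰ together with ∅ and X: { {  }, { ω₂, ω₄, ω₆ }, { ω₁, ω₃, ω₄, ω₅ }, { ω₁, ω₃, ω₅, ω₆ }, X }.
Step 1 adds 4:
  { ω₂, ω₄ }  = ᶜ of { ω₁, ω₃, ω₅, ω₆ }
  { ω₂, ω₆ }  = ᶜ of { ω₁, ω₃, ω₄, ω₅ }
  { ω₁, ω₃, ω₅ }  = ᶜ of { ω₂, ω₄, ω₆ }
  { ω₁, ω₃, ω₄, ω₅, ω₆ }  = { ω₁, ω₃, ω₅, ω₆ } ∪ { ω₁, ω₃, ω₄, ω₅ }
Step 2 (3 new):
  { ω₂ }  = ᶜ of { ω₁, ω₃, ω₄, ω₅, ω₆ }
  { ω₁, ω₂, ω₃, ω₄, ω₅ }  = { ω₁, ω₃, ω₅ } ∪ { ω₂, ω₄ }
  { ω₁, ω₂, ω₃, ω₅, ω₆ }  = { ω₁, ω₃, ω₅, ω₆ } ∪ { ω₂, ω₆ }
Step 3: 3 new —
  { ω₄ }  = ᶜ of { ω₁, ω₂, ω₃, ω₅, ω₆ }
  { ω₆ }  = ᶜ of { ω₁, ω₂, ω₃, ω₄, ω₅ }
  { ω₁, ω₂, ω₃, ω₅ }  = { ω₁, ω₃, ω₅ } ∪ { ω₂ }
Step 4. New:
  { ω₄, ω₆ }  = ᶜ of { ω₁, ω₂, ω₃, ω₅ }
Step 5: stable.

σ(ℰ) = { {  }, { ω₂ }, { ω₄ }, { ω₆ }, { ω₂, ω₄ }, { ω₂, ω₆ }, { ω₄, ω₆ }, { ω₁, ω₃, ω₅ }, { ω₂, ω₄, ω₆ }, { ω₁, ω₂, ω₃, ω₅ }, { ω₁, ω₃, ω₄, ω₅ }, { ω₁, ω₃, ω₅, ω₆ }, { ω₁, ω₂, ω₃, ω₄, ω₅ }, { ω₁, ω₂, ω₃, ω₅, ω₆ }, { ω₁, ω₃, ω₄, ω₅, ω₆ }, X }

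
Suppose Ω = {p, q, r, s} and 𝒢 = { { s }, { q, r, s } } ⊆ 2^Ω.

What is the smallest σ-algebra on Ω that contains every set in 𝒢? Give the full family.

σ(𝒢) (8 sets): { {}, { p }, { s }, { p, s }, { q, r }, { p, q, r }, { q, r, s }, Ω }

Check:
Take S₀ = 𝒢 ∪ {∅, Ω} = { {}, { s }, { q, r, s }, Ω }.
Round 1: 2 new —
  { p }  = complement { q, r, s }
  { p, q, r }  = complement { s }
  |family| = 6
Round 2 (1 new):
  { p, s }  = { s } ∪ { p }
  |family| = 7
Round 3: 1 new —
  { q, r }  = complement { p, s }
  |family| = 8
Round 4 adds nothing — fixpoint reached.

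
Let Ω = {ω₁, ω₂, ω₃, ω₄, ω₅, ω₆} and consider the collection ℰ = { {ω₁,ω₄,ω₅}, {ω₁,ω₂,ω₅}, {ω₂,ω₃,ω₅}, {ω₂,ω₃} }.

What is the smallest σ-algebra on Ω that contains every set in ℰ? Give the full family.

σ(ℰ) (64 sets): { {}, {ω₁}, {ω₂}, {ω₃}, {ω₄}, {ω₅}, {ω₆}, {ω₁,ω₂}, {ω₁,ω₃}, {ω₁,ω₄}, {ω₁,ω₅}, {ω₁,ω₆}, {ω₂,ω₃}, {ω₂,ω₄}, {ω₂,ω₅}, {ω₂,ω₆}, {ω₃,ω₄}, {ω₃,ω₅}, {ω₃,ω₆}, {ω₄,ω₅}, {ω₄,ω₆}, {ω₅,ω₆}, {ω₁,ω₂,ω₃}, {ω₁,ω₂,ω₄}, {ω₁,ω₂,ω₅}, {ω₁,ω₂,ω₆}, {ω₁,ω₃,ω₄}, {ω₁,ω₃,ω₅}, {ω₁,ω₃,ω₆}, {ω₁,ω₄,ω₅}, {ω₁,ω₄,ω₆}, {ω₁,ω₅,ω₆}, {ω₂,ω₃,ω₄}, {ω₂,ω₃,ω₅}, {ω₂,ω₃,ω₆}, {ω₂,ω₄,ω₅}, {ω₂,ω₄,ω₆}, {ω₂,ω₅,ω₆}, {ω₃,ω₄,ω₅}, {ω₃,ω₄,ω₆}, {ω₃,ω₅,ω₆}, {ω₄,ω₅,ω₆}, {ω₁,ω₂,ω₃,ω₄}, {ω₁,ω₂,ω₃,ω₅}, {ω₁,ω₂,ω₃,ω₆}, {ω₁,ω₂,ω₄,ω₅}, {ω₁,ω₂,ω₄,ω₆}, {ω₁,ω₂,ω₅,ω₆}, {ω₁,ω₃,ω₄,ω₅}, {ω₁,ω₃,ω₄,ω₆}, {ω₁,ω₃,ω₅,ω₆}, {ω₁,ω₄,ω₅,ω₆}, {ω₂,ω₃,ω₄,ω₅}, {ω₂,ω₃,ω₄,ω₆}, {ω₂,ω₃,ω₅,ω₆}, {ω₂,ω₄,ω₅,ω₆}, {ω₃,ω₄,ω₅,ω₆}, {ω₁,ω₂,ω₃,ω₄,ω₅}, {ω₁,ω₂,ω₃,ω₄,ω₆}, {ω₁,ω₂,ω₃,ω₅,ω₆}, {ω₁,ω₂,ω₄,ω₅,ω₆}, {ω₁,ω₃,ω₄,ω₅,ω₆}, {ω₂,ω₃,ω₄,ω₅,ω₆}, Ω }

Trace:
Start: ℰ ∪ {∅, Ω} = { {}, {ω₂,ω₃}, {ω₁,ω₂,ω₅}, {ω₁,ω₄,ω₅}, {ω₂,ω₃,ω₅}, Ω }.
Pass 1: 7 new —
  {ω₁,ω₄,ω₆}  = ᶜ of {ω₂,ω₃,ω₅}
  {ω₂,ω₃,ω₆}  = ᶜ of {ω₁,ω₄,ω₅}
  {ω₃,ω₄,ω₆}  = ᶜ of {ω₁,ω₂,ω₅}
  {ω₁,ω₂,ω₃,ω₅}  = {ω₁,ω₂,ω₅} ∪ {ω₂,ω₃,ω₅}
  {ω₁,ω₂,ω₄,ω₅}  = {ω₁,ω₄,ω₅} ∪ {ω₁,ω₂,ω₅}
  {ω₁,ω₄,ω₅,ω₆}  = ᶜ of {ω₂,ω₃}
  {ω₁,ω₂,ω₃,ω₄,ω₅}  = {ω₁,ω₄,ω₅} ∪ {ω₂,ω₃,ω₅}
  — 13 sets.
Pass 2: +11 →
  {ω₆}  = ᶜ of {ω₁,ω₂,ω₃,ω₄,ω₅}
  {ω₃,ω₆}  = ᶜ of {ω₁,ω₂,ω₄,ω₅}
  {ω₄,ω₆}  = ᶜ of {ω₁,ω₂,ω₃,ω₅}
  {ω₁,ω₃,ω₄,ω₆}  = {ω₁,ω₄,ω₆} ∪ {ω₃,ω₄,ω₆}
  {ω₂,ω₃,ω₄,ω₆}  = {ω₂,ω₃,ω₆} ∪ {ω₃,ω₄,ω₆}
  {ω₂,ω₃,ω₅,ω₆}  = {ω₂,ω₃,ω₆} ∪ {ω₂,ω₃,ω₅}
  {ω₁,ω₂,ω₃,ω₄,ω₆}  = {ω₂,ω₃,ω₆} ∪ {ω₁,ω₄,ω₆}
  {ω₁,ω₂,ω₃,ω₅,ω₆}  = {ω₂,ω₃,ω₆} ∪ {ω₁,ω₂,ω₅}
  {ω₁,ω₂,ω₄,ω₅,ω₆}  = {ω₁,ω₄,ω₅,ω₆} ∪ {ω₁,ω₂,ω₄,ω₅}
  {ω₁,ω₃,ω₄,ω₅,ω₆}  = {ω₁,ω₄,ω₅} ∪ {ω₃,ω₄,ω₆}
  {ω₂,ω₃,ω₄,ω₅,ω₆}  = {ω₂,ω₃,ω₅} ∪ {ω₃,ω₄,ω₆}
  — 24 sets.
Pass 3. New:
  {ω₁}  = ᶜ of {ω₂,ω₃,ω₄,ω₅,ω₆}
  {ω₂}  = ᶜ of {ω₁,ω₃,ω₄,ω₅,ω₆}
  {ω₃}  = ᶜ of {ω₁,ω₂,ω₄,ω₅,ω₆}
  {ω₄}  = ᶜ of {ω₁,ω₂,ω₃,ω₅,ω₆}
  {ω₅}  = ᶜ of {ω₁,ω₂,ω₃,ω₄,ω₆}
  {ω₁,ω₄}  = ᶜ of {ω₂,ω₃,ω₅,ω₆}
  {ω₁,ω₅}  = ᶜ of {ω₂,ω₃,ω₄,ω₆}
  {ω₂,ω₅}  = ᶜ of {ω₁,ω₃,ω₄,ω₆}
  {ω₁,ω₂,ω₅,ω₆}  = {ω₆} ∪ {ω₁,ω₂,ω₅}
  — 33 sets.
Pass 4 adds 29:
  {ω₁,ω₂}  = {ω₁} ∪ {ω₂}
  {ω₁,ω₃}  = {ω₁} ∪ {ω₃}
  {ω₁,ω₆}  = {ω₁} ∪ {ω₆}
  {ω₂,ω₄}  = {ω₂} ∪ {ω₄}
  {ω₂,ω₆}  = {ω₂} ∪ {ω₆}
  {ω₃,ω₄}  = ᶜ of {ω₁,ω₂,ω₅,ω₆}
  {ω₃,ω₅}  = {ω₅} ∪ {ω₃}
  {ω₄,ω₅}  = {ω₅} ∪ {ω₄}
  {ω₅,ω₆}  = {ω₆} ∪ {ω₅}
  {ω₁,ω₂,ω₃}  = {ω₁} ∪ {ω₂,ω₃}
  {ω₁,ω₂,ω₄}  = {ω₂} ∪ {ω₁,ω₄}
  {ω₁,ω₃,ω₄}  = {ω₃} ∪ {ω₁,ω₄}
  {ω₁,ω₃,ω₅}  = {ω₃} ∪ {ω₁,ω₅}
  {ω₁,ω₃,ω₆}  = {ω₁} ∪ {ω₃,ω₆}
  {ω₁,ω₅,ω₆}  = {ω₆} ∪ {ω₁,ω₅}
  {ω₂,ω₃,ω₄}  = {ω₂,ω₃} ∪ {ω₄}
  {ω₂,ω₄,ω₅}  = {ω₂,ω₅} ∪ {ω₄}
  {ω₂,ω₄,ω₆}  = {ω₂} ∪ {ω₄,ω₆}
  {ω₂,ω₅,ω₆}  = {ω₂,ω₅} ∪ {ω₆}
  {ω₃,ω₅,ω₆}  = {ω₅} ∪ {ω₃,ω₆}
  {ω₄,ω₅,ω₆}  = {ω₅} ∪ {ω₄,ω₆}
  {ω₁,ω₂,ω₃,ω₄}  = {ω₂,ω₃} ∪ {ω₁,ω₄}
  {ω₁,ω₂,ω₃,ω₆}  = {ω₁} ∪ {ω₂,ω₃,ω₆}
  {ω₁,ω₂,ω₄,ω₆}  = {ω₂} ∪ {ω₁,ω₄,ω₆}
  {ω₁,ω₃,ω₄,ω₅}  = {ω₁,ω₄,ω₅} ∪ {ω₃}
  {ω₁,ω₃,ω₅,ω₆}  = {ω₃,ω₆} ∪ {ω₁,ω₅}
  {ω₂,ω₃,ω₄,ω₅}  = {ω₂,ω₃,ω₅} ∪ {ω₄}
  {ω₂,ω₄,ω₅,ω₆}  = {ω₂,ω₅} ∪ {ω₄,ω₆}
  {ω₃,ω₄,ω₅,ω₆}  = {ω₅} ∪ {ω₃,ω₄,ω₆}
  — 62 sets.
Pass 5: 2 new —
  {ω₁,ω₂,ω₆}  = {ω₁,ω₆} ∪ {ω₂}
  {ω₃,ω₄,ω₅}  = {ω₃,ω₄} ∪ {ω₄,ω₅}
  — 64 sets.
Pass 6: already closed under ᶜ and ∪.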